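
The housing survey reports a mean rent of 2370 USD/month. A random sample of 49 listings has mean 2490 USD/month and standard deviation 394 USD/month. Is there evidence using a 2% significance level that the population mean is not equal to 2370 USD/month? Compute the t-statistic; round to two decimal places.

2.13

H0: μ = 2370; H1: μ ≠ 2370 (one-sample t-test, two-sided).
t = (x̄ − μ₀)/(s/√n) = (2490 − 2370)/(394/√49) = 2.13
df = n − 1 = 48
Two-sided p-value ≈ 0.038
Since p ≈ 0.038 > α = 0.02, fail to reject H0; the evidence is not statistically significant.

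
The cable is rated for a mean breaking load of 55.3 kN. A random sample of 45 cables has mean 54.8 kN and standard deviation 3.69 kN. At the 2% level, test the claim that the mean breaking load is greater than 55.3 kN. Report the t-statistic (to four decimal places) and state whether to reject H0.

H0: μ = 55.3; H1: μ > 55.3 (one-sample t-test, right-tailed).
t = (x̄ − μ₀)/(s/√n) = (54.8 − 55.3)/(3.69/√45) = -0.9090
df = n − 1 = 44
p-value = P(T ≥ -0.9090) ≈ 0.8158
Since p ≈ 0.8158 > α = 0.02, fail to reject H0; the data do not provide sufficient evidence against H0.

t = -0.9090; fail to reject H0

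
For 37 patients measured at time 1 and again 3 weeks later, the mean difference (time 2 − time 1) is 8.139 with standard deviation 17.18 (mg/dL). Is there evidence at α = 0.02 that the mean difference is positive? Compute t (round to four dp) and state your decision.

H0: μ_d = 0; H1: μ_d > 0 (paired t-test on the differences, right-tailed).
t = d̄/(s_d/√n) = 8.139/(17.18/√37) = 2.8817
df = n − 1 = 36
p-value = P(T ≥ 2.8817) ≈ 0.003
Since p ≈ 0.003 < α = 0.02, reject H0; the evidence is statistically significant.

t = 2.8817; reject H0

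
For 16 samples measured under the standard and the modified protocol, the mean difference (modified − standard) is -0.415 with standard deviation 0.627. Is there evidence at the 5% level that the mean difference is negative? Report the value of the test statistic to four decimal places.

H0: μ_d = 0; H1: μ_d < 0 (paired t-test on the differences, left-tailed).
t = d̄/(s_d/√n) = -0.415/(0.627/√16) = -2.6475
df = n − 1 = 15
p-value = P(T ≤ -2.6475) ≈ 0.009
Since p ≈ 0.009 < α = 0.05, reject H0; the evidence is statistically significant.

-2.6475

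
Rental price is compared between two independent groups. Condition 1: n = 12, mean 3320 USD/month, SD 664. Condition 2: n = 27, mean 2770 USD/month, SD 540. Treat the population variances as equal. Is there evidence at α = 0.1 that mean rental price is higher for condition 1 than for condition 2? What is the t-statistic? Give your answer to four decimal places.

2.7349

Let group 1 = condition 1, group 2 = condition 2. H0: μ_1 = μ_2; H1: μ_1 > μ_2 (two-sample pooled-variance t-test, right-tailed).
s_p² = [(12−1)·664² + (27−1)·540²]/(12+27−2) = 335985
t = (3320 − 2770)/√[335985·(1/12 + 1/27)] = 2.7349
df = n₁ + n₂ − 2 = 37
p-value = P(T ≥ 2.7349) ≈ 0.0048
Since p ≈ 0.0048 < α = 0.1, reject H0; the data support H1.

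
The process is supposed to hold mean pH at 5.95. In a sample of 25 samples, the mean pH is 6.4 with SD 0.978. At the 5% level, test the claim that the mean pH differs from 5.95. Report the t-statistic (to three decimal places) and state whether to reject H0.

H0: μ = 5.95; H1: μ ≠ 5.95 (one-sample t-test, two-sided).
t = (x̄ − μ₀)/(s/√n) = (6.4 − 5.95)/(0.978/√25) = 2.301
df = n − 1 = 24
Two-sided p-value ≈ 0.030
Since p ≈ 0.030 < α = 0.05, reject H0; the evidence is statistically significant.

t = 2.301; reject H0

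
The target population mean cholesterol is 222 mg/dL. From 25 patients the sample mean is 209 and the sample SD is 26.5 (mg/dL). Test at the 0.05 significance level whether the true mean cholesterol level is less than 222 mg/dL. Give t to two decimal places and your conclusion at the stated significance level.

t = -2.45; reject H0

H0: μ = 222; H1: μ < 222 (one-sample t-test, left-tailed).
t = (x̄ − μ₀)/(s/√n) = (209 − 222)/(26.5/√25) = -2.45
df = n − 1 = 24
p-value = P(T ≤ -2.45) ≈ 0.011
Since p ≈ 0.011 < α = 0.05, reject H0; the evidence is statistically significant.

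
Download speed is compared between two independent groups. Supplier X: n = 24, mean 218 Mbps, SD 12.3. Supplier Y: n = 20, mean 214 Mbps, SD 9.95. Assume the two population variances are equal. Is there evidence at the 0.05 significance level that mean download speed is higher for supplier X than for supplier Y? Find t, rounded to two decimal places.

Let group 1 = supplier X, group 2 = supplier Y. H0: μ_1 = μ_2; H1: μ_1 > μ_2 (two-sample pooled-variance t-test, right-tailed).
s_p² = [(24−1)·12.3² + (20−1)·9.95²]/(24+20−2) = 127.636
t = (218 − 214)/√[127.636·(1/24 + 1/20)] = 1.17
df = n₁ + n₂ − 2 = 42
p-value = P(T ≥ 1.17) ≈ 0.1244
Since p ≈ 0.1244 > α = 0.05, fail to reject H0; the evidence is not statistically significant.

1.17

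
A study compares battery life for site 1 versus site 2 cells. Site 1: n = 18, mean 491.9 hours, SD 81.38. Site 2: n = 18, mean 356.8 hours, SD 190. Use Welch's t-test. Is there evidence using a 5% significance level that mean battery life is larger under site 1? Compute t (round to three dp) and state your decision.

Let group 1 = site 1, group 2 = site 2. H0: μ_1 = μ_2; H1: μ_1 > μ_2 (Welch's two-sample t-test, right-tailed).
t = (x̄_1 − x̄_2)/√(s_1²/n_1 + s_2²/n_2) = (491.9 − 356.8)/√(81.38²/18 + 190²/18) = 2.773
Welch–Satterthwaite df ≈ 23.03
p-value = P(T ≥ 2.773) ≈ 0.005
Since p ≈ 0.005 < α = 0.05, reject H0; the data support H1.

t = 2.773; reject H0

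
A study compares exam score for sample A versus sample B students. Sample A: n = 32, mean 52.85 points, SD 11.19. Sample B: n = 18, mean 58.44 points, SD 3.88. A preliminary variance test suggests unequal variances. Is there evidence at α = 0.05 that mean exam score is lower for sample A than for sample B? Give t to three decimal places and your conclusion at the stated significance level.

Let group 1 = sample A, group 2 = sample B. H0: μ_1 = μ_2; H1: μ_1 < μ_2 (Welch's two-sample t-test, left-tailed).
t = (x̄_1 − x̄_2)/√(s_1²/n_1 + s_2²/n_2) = (52.85 − 58.44)/√(11.19²/32 + 3.88²/18) = -2.565
Welch–Satterthwaite df ≈ 42.16
p-value = P(T ≤ -2.565) ≈ 0.0070
Since p ≈ 0.0070 < α = 0.05, reject H0; the evidence is statistically significant.

t = -2.565; reject H0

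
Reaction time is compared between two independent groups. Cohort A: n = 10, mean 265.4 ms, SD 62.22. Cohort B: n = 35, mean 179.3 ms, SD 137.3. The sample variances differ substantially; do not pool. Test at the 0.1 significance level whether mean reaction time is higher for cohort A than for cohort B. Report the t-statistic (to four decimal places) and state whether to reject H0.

Let group 1 = cohort A, group 2 = cohort B. H0: μ_1 = μ_2; H1: μ_1 > μ_2 (Welch's two-sample t-test, right-tailed).
t = (x̄_1 − x̄_2)/√(s_1²/n_1 + s_2²/n_2) = (265.4 − 179.3)/√(62.22²/10 + 137.3²/35) = 2.8298
Welch–Satterthwaite df ≈ 34.03
p-value = P(T ≥ 2.8298) ≈ 0.0039
Since p ≈ 0.0039 < α = 0.1, reject H0; the data support H1.

t = 2.8298; reject H0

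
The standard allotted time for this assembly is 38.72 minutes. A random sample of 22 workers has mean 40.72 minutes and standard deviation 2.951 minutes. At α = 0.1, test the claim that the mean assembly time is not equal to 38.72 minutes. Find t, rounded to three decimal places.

H0: μ = 38.72; H1: μ ≠ 38.72 (one-sample t-test, two-sided).
t = (x̄ − μ₀)/(s/√n) = (40.72 − 38.72)/(2.951/√22) = 3.179
df = n − 1 = 21
Two-sided p-value ≈ 0.0045
Since p ≈ 0.0045 < α = 0.1, reject H0; the evidence is statistically significant.

3.179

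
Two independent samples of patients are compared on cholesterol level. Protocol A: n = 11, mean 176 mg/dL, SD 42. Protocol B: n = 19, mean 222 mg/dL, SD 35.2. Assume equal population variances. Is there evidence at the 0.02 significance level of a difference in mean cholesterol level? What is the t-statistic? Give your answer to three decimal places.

-3.215

Let group 1 = protocol A, group 2 = protocol B. H0: μ_1 = μ_2; H1: μ_1 ≠ μ_2 (two-sample pooled-variance t-test, two-sided).
s_p² = [(11−1)·42² + (19−1)·35.2²]/(11+19−2) = 1426.53
t = (176 − 222)/√[1426.53·(1/11 + 1/19)] = -3.215
df = n₁ + n₂ − 2 = 28
Two-sided p-value ≈ 0.003
Since p ≈ 0.003 < α = 0.02, reject H0; the evidence is statistically significant.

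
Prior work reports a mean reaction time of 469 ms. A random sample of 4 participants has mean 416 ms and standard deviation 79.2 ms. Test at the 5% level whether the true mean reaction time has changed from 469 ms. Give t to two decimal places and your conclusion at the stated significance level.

H0: μ = 469; H1: μ ≠ 469 (one-sample t-test, two-sided).
t = (x̄ − μ₀)/(s/√n) = (416 − 469)/(79.2/√4) = -1.34
df = n − 1 = 3
Two-sided p-value ≈ 0.273
Since p ≈ 0.273 > α = 0.05, fail to reject H0; the evidence is not statistically significant.

t = -1.34; fail to reject H0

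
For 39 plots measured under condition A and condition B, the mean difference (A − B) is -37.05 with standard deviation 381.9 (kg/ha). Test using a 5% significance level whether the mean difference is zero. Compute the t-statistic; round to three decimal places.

-0.606

H0: μ_d = 0; H1: μ_d ≠ 0 (paired t-test on the differences, two-sided).
t = d̄/(s_d/√n) = -37.05/(381.9/√39) = -0.606
df = n − 1 = 38
Two-sided p-value ≈ 0.548
Since p ≈ 0.548 > α = 0.05, fail to reject H0; the data do not provide sufficient evidence against H0.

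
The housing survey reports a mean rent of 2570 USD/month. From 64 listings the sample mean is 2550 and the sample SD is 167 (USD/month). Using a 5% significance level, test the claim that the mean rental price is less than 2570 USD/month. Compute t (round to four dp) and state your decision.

H0: μ = 2570; H1: μ < 2570 (one-sample t-test, left-tailed).
t = (x̄ − μ₀)/(s/√n) = (2550 − 2570)/(167/√64) = -0.9581
df = n − 1 = 63
p-value = P(T ≤ -0.9581) ≈ 0.1708
Since p ≈ 0.1708 > α = 0.05, fail to reject H0; the data do not provide sufficient evidence against H0.

t = -0.9581; fail to reject H0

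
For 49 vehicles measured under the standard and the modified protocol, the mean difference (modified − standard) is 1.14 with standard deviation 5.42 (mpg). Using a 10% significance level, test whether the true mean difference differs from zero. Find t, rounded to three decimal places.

1.472

H0: μ_d = 0; H1: μ_d ≠ 0 (paired t-test on the differences, two-sided).
t = d̄/(s_d/√n) = 1.14/(5.42/√49) = 1.472
df = n − 1 = 48
Two-sided p-value ≈ 0.1475
Since p ≈ 0.1475 > α = 0.1, fail to reject H0; the evidence is not statistically significant.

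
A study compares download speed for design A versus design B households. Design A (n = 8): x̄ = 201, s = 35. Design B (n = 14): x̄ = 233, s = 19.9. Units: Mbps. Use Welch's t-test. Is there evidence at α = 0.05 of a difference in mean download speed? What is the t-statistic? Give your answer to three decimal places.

-2.376

Let group 1 = design A, group 2 = design B. H0: μ_1 = μ_2; H1: μ_1 ≠ μ_2 (Welch's two-sample t-test, two-sided).
t = (x̄_1 − x̄_2)/√(s_1²/n_1 + s_2²/n_2) = (201 − 233)/√(35²/8 + 19.9²/14) = -2.376
Welch–Satterthwaite df ≈ 9.65
Two-sided p-value ≈ 0.040
Since p ≈ 0.040 < α = 0.05, reject H0; the evidence is statistically significant.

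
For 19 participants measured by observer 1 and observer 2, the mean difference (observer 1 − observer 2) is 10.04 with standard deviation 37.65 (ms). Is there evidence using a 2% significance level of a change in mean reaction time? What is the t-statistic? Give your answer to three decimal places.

1.162

H0: μ_d = 0; H1: μ_d ≠ 0 (paired t-test on the differences, two-sided).
t = d̄/(s_d/√n) = 10.04/(37.65/√19) = 1.162
df = n − 1 = 18
Two-sided p-value ≈ 0.2603
Since p ≈ 0.2603 > α = 0.02, fail to reject H0; the data do not provide sufficient evidence against H0.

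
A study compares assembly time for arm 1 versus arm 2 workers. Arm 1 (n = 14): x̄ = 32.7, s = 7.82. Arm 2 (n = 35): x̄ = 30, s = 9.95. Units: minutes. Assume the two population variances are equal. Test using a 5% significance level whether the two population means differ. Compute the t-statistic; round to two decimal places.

Let group 1 = arm 1, group 2 = arm 2. H0: μ_1 = μ_2; H1: μ_1 ≠ μ_2 (two-sample pooled-variance t-test, two-sided).
s_p² = [(14−1)·7.82² + (35−1)·9.95²]/(14+35−2) = 88.5333
t = (32.7 − 30)/√[88.5333·(1/14 + 1/35)] = 0.91
df = n₁ + n₂ − 2 = 47
Two-sided p-value ≈ 0.3688
Since p ≈ 0.3688 > α = 0.05, fail to reject H0; the evidence is not statistically significant.

0.91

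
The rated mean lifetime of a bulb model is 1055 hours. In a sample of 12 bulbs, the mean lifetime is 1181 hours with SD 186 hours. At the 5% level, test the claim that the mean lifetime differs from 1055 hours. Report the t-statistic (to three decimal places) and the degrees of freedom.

t = 2.347, df = 11

H0: μ = 1055; H1: μ ≠ 1055 (one-sample t-test, two-sided).
t = (x̄ − μ₀)/(s/√n) = (1181 − 1055)/(186/√12) = 2.347
df = n − 1 = 11
Two-sided p-value ≈ 0.039
Since p ≈ 0.039 < α = 0.05, reject H0; the data support H1.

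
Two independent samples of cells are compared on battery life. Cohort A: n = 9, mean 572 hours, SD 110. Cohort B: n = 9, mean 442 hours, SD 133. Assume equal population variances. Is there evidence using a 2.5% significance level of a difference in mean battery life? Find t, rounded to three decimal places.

2.260

Let group 1 = cohort A, group 2 = cohort B. H0: μ_1 = μ_2; H1: μ_1 ≠ μ_2 (two-sample pooled-variance t-test, two-sided).
s_p² = [(9−1)·110² + (9−1)·133²]/(9+9−2) = 14894.5
t = (572 − 442)/√[14894.5·(1/9 + 1/9)] = 2.260
df = n₁ + n₂ − 2 = 16
Two-sided p-value ≈ 0.0381
Since p ≈ 0.0381 > α = 0.025, fail to reject H0; the evidence is not statistically significant.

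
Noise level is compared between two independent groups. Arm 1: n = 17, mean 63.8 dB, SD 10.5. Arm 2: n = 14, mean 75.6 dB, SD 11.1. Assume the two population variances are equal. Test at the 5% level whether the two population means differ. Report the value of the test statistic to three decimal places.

Let group 1 = arm 1, group 2 = arm 2. H0: μ_1 = μ_2; H1: μ_1 ≠ μ_2 (two-sample pooled-variance t-test, two-sided).
s_p² = [(17−1)·10.5² + (14−1)·11.1²]/(17+14−2) = 116.06
t = (63.8 − 75.6)/√[116.06·(1/17 + 1/14)] = -3.035
df = n₁ + n₂ − 2 = 29
Two-sided p-value ≈ 0.005
Since p ≈ 0.005 < α = 0.05, reject H0; the evidence is statistically significant.

-3.035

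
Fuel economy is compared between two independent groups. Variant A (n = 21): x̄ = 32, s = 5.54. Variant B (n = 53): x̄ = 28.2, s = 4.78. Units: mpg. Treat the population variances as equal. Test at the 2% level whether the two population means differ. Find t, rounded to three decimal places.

2.946

Let group 1 = variant A, group 2 = variant B. H0: μ_1 = μ_2; H1: μ_1 ≠ μ_2 (two-sample pooled-variance t-test, two-sided).
s_p² = [(21−1)·5.54² + (53−1)·4.78²]/(21+53−2) = 25.0271
t = (32 − 28.2)/√[25.0271·(1/21 + 1/53)] = 2.946
df = n₁ + n₂ − 2 = 72
Two-sided p-value ≈ 0.0043
Since p ≈ 0.0043 < α = 0.02, reject H0; the data support H1.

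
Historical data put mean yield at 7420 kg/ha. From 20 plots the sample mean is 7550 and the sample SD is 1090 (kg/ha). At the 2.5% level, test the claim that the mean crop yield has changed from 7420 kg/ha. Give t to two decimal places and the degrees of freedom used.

t = 0.53, df = 19

H0: μ = 7420; H1: μ ≠ 7420 (one-sample t-test, two-sided).
t = (x̄ − μ₀)/(s/√n) = (7550 − 7420)/(1090/√20) = 0.53
df = n − 1 = 19
Two-sided p-value ≈ 0.600
Since p ≈ 0.600 > α = 0.025, fail to reject H0; the data do not provide sufficient evidence against H0.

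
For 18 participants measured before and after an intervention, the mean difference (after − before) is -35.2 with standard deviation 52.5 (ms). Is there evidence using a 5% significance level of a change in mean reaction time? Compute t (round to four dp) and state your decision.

t = -2.8446; reject H0

H0: μ_d = 0; H1: μ_d ≠ 0 (paired t-test on the differences, two-sided).
t = d̄/(s_d/√n) = -35.2/(52.5/√18) = -2.8446
df = n − 1 = 17
Two-sided p-value ≈ 0.0112
Since p ≈ 0.0112 < α = 0.05, reject H0; the data support H1.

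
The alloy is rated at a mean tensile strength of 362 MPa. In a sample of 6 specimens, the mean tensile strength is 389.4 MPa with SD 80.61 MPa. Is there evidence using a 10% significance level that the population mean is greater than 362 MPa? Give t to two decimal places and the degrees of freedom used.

t = 0.83, df = 5

H0: μ = 362; H1: μ > 362 (one-sample t-test, right-tailed).
t = (x̄ − μ₀)/(s/√n) = (389.4 − 362)/(80.61/√6) = 0.83
df = n − 1 = 5
p-value = P(T ≥ 0.83) ≈ 0.222
Since p ≈ 0.222 > α = 0.1, fail to reject H0; the data do not provide sufficient evidence against H0.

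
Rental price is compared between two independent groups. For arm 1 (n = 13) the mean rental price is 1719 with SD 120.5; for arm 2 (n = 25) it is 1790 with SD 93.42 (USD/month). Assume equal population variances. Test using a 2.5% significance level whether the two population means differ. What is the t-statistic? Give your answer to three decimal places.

Let group 1 = arm 1, group 2 = arm 2. H0: μ_1 = μ_2; H1: μ_1 ≠ μ_2 (two-sample pooled-variance t-test, two-sided).
s_p² = [(13−1)·120.5² + (25−1)·93.42²]/(13+25−2) = 10658.3
t = (1719 − 1790)/√[10658.3·(1/13 + 1/25)] = -2.011
df = n₁ + n₂ − 2 = 36
Two-sided p-value ≈ 0.0518
Since p ≈ 0.0518 > α = 0.025, fail to reject H0; the evidence is not statistically significant.

-2.011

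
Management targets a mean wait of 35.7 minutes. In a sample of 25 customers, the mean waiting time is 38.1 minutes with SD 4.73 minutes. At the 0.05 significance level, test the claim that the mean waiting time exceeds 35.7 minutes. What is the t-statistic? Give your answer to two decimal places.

H0: μ = 35.7; H1: μ > 35.7 (one-sample t-test, right-tailed).
t = (x̄ − μ₀)/(s/√n) = (38.1 − 35.7)/(4.73/√25) = 2.54
df = n − 1 = 24
p-value = P(T ≥ 2.54) ≈ 0.009
Since p ≈ 0.009 < α = 0.05, reject H0; the data support H1.

2.54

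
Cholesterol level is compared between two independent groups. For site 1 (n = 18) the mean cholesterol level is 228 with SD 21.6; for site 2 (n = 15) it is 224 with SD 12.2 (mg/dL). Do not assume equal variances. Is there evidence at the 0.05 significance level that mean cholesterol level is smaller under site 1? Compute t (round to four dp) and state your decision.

Let group 1 = site 1, group 2 = site 2. H0: μ_1 = μ_2; H1: μ_1 < μ_2 (Welch's two-sample t-test, left-tailed).
t = (x̄_1 − x̄_2)/√(s_1²/n_1 + s_2²/n_2) = (228 − 224)/√(21.6²/18 + 12.2²/15) = 0.6681
Welch–Satterthwaite df ≈ 27.60
p-value = P(T ≤ 0.6681) ≈ 0.7452
Since p ≈ 0.7452 > α = 0.05, fail to reject H0; the evidence is not statistically significant.

t = 0.6681; fail to reject H0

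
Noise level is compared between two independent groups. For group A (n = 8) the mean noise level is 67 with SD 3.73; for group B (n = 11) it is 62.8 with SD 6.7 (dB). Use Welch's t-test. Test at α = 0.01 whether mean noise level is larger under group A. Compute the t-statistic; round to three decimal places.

Let group 1 = group A, group 2 = group B. H0: μ_1 = μ_2; H1: μ_1 > μ_2 (Welch's two-sample t-test, right-tailed).
t = (x̄_1 − x̄_2)/√(s_1²/n_1 + s_2²/n_2) = (67 − 62.8)/√(3.73²/8 + 6.7²/11) = 1.741
Welch–Satterthwaite df ≈ 16.15
p-value = P(T ≥ 1.741) ≈ 0.050
Since p ≈ 0.050 > α = 0.01, fail to reject H0; the evidence is not statistically significant.

1.741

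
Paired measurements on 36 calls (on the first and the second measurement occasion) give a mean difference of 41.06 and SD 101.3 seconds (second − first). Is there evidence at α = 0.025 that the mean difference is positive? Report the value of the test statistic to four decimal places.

2.4320

H0: μ_d = 0; H1: μ_d > 0 (paired t-test on the differences, right-tailed).
t = d̄/(s_d/√n) = 41.06/(101.3/√36) = 2.4320
df = n − 1 = 35
p-value = P(T ≥ 2.4320) ≈ 0.010
Since p ≈ 0.010 < α = 0.025, reject H0; the data support H1.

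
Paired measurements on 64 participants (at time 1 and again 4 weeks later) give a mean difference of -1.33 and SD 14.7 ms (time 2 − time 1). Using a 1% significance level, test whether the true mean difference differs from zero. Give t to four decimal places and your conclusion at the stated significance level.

H0: μ_d = 0; H1: μ_d ≠ 0 (paired t-test on the differences, two-sided).
t = d̄/(s_d/√n) = -1.33/(14.7/√64) = -0.7238
df = n − 1 = 63
Two-sided p-value ≈ 0.472
Since p ≈ 0.472 > α = 0.01, fail to reject H0; the data do not provide sufficient evidence against H0.

t = -0.7238; fail to reject H0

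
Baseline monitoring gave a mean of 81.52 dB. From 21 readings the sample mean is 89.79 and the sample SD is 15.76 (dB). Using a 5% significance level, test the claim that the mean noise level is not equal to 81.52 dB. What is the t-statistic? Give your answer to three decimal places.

H0: μ = 81.52; H1: μ ≠ 81.52 (one-sample t-test, two-sided).
t = (x̄ − μ₀)/(s/√n) = (89.79 − 81.52)/(15.76/√21) = 2.405
df = n − 1 = 20
Two-sided p-value ≈ 0.0260
Since p ≈ 0.0260 < α = 0.05, reject H0; the evidence is statistically significant.

2.405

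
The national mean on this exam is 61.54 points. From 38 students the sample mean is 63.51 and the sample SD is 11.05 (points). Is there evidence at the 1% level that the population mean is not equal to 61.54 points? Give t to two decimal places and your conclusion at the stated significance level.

t = 1.10; fail to reject H0

H0: μ = 61.54; H1: μ ≠ 61.54 (one-sample t-test, two-sided).
t = (x̄ − μ₀)/(s/√n) = (63.51 − 61.54)/(11.05/√38) = 1.10
df = n − 1 = 37
Two-sided p-value ≈ 0.279
Since p ≈ 0.279 > α = 0.01, fail to reject H0; the evidence is not statistically significant.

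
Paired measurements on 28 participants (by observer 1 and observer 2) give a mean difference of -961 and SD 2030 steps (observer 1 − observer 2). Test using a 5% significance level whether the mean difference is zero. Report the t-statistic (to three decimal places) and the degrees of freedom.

H0: μ_d = 0; H1: μ_d ≠ 0 (paired t-test on the differences, two-sided).
t = d̄/(s_d/√n) = -961/(2030/√28) = -2.505
df = n − 1 = 27
Two-sided p-value ≈ 0.019
Since p ≈ 0.019 < α = 0.05, reject H0; the data support H1.

t = -2.505, df = 27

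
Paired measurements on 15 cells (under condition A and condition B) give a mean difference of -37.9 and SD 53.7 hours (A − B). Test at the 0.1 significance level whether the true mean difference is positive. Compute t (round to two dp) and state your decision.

t = -2.73; fail to reject H0

H0: μ_d = 0; H1: μ_d > 0 (paired t-test on the differences, right-tailed).
t = d̄/(s_d/√n) = -37.9/(53.7/√15) = -2.73
df = n − 1 = 14
p-value = P(T ≥ -2.73) ≈ 0.992
Since p ≈ 0.992 > α = 0.1, fail to reject H0; the evidence is not statistically significant.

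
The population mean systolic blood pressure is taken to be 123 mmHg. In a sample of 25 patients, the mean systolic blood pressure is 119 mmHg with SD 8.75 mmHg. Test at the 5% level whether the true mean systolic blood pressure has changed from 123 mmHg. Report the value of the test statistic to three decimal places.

-2.286

H0: μ = 123; H1: μ ≠ 123 (one-sample t-test, two-sided).
t = (x̄ − μ₀)/(s/√n) = (119 − 123)/(8.75/√25) = -2.286
df = n − 1 = 24
Two-sided p-value ≈ 0.0314
Since p ≈ 0.0314 < α = 0.05, reject H0; the evidence is statistically significant.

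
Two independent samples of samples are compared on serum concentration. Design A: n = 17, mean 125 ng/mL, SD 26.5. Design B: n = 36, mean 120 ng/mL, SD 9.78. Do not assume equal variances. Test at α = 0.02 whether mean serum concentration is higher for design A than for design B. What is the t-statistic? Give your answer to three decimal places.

0.754

Let group 1 = design A, group 2 = design B. H0: μ_1 = μ_2; H1: μ_1 > μ_2 (Welch's two-sample t-test, right-tailed).
t = (x̄_1 − x̄_2)/√(s_1²/n_1 + s_2²/n_2) = (125 − 120)/√(26.5²/17 + 9.78²/36) = 0.754
Welch–Satterthwaite df ≈ 18.09
p-value = P(T ≥ 0.754) ≈ 0.2303
Since p ≈ 0.2303 > α = 0.02, fail to reject H0; the data do not provide sufficient evidence against H0.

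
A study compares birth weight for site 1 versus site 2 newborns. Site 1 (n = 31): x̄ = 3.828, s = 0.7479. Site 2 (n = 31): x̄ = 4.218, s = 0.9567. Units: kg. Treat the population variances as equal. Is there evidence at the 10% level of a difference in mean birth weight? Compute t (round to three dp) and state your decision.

t = -1.788; reject H0

Let group 1 = site 1, group 2 = site 2. H0: μ_1 = μ_2; H1: μ_1 ≠ μ_2 (two-sample pooled-variance t-test, two-sided).
s_p² = [(31−1)·0.7479² + (31−1)·0.9567²]/(31+31−2) = 0.737315
t = (3.828 − 4.218)/√[0.737315·(1/31 + 1/31)] = -1.788
df = n₁ + n₂ − 2 = 60
Two-sided p-value ≈ 0.079
Since p ≈ 0.079 < α = 0.1, reject H0; the data support H1.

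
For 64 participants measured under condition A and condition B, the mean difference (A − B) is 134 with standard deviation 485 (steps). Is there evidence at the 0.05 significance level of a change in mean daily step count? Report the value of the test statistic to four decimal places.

2.2103

H0: μ_d = 0; H1: μ_d ≠ 0 (paired t-test on the differences, two-sided).
t = d̄/(s_d/√n) = 134/(485/√64) = 2.2103
df = n − 1 = 63
Two-sided p-value ≈ 0.0307
Since p ≈ 0.0307 < α = 0.05, reject H0; the evidence is statistically significant.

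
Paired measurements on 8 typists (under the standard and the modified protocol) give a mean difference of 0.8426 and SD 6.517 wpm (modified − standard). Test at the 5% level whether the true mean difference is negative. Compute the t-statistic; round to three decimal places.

0.366

H0: μ_d = 0; H1: μ_d < 0 (paired t-test on the differences, left-tailed).
t = d̄/(s_d/√n) = 0.8426/(6.517/√8) = 0.366
df = n − 1 = 7
p-value = P(T ≤ 0.366) ≈ 0.6373
Since p ≈ 0.6373 > α = 0.05, fail to reject H0; the evidence is not statistically significant.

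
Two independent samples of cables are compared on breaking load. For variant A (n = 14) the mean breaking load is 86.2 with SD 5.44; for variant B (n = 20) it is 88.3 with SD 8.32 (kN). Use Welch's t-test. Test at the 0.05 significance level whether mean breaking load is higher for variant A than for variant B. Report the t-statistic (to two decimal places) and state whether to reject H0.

t = -0.89; fail to reject H0

Let group 1 = variant A, group 2 = variant B. H0: μ_1 = μ_2; H1: μ_1 > μ_2 (Welch's two-sample t-test, right-tailed).
t = (x̄_1 − x̄_2)/√(s_1²/n_1 + s_2²/n_2) = (86.2 − 88.3)/√(5.44²/14 + 8.32²/20) = -0.89
Welch–Satterthwaite df ≈ 31.90
p-value = P(T ≥ -0.89) ≈ 0.8098
Since p ≈ 0.8098 > α = 0.05, fail to reject H0; the evidence is not statistically significant.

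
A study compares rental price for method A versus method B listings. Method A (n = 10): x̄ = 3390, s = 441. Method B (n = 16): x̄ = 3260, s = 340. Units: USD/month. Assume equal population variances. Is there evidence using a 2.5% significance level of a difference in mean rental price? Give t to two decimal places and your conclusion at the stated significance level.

t = 0.85; fail to reject H0

Let group 1 = method A, group 2 = method B. H0: μ_1 = μ_2; H1: μ_1 ≠ μ_2 (two-sample pooled-variance t-test, two-sided).
s_p² = [(10−1)·441² + (16−1)·340²]/(10+16−2) = 145180
t = (3390 − 3260)/√[145180·(1/10 + 1/16)] = 0.85
df = n₁ + n₂ − 2 = 24
Two-sided p-value ≈ 0.4057
Since p ≈ 0.4057 > α = 0.025, fail to reject H0; the data do not provide sufficient evidence against H0.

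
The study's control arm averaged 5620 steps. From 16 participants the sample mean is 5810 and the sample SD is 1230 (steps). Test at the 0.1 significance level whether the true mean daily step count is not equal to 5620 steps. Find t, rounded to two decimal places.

0.62

H0: μ = 5620; H1: μ ≠ 5620 (one-sample t-test, two-sided).
t = (x̄ − μ₀)/(s/√n) = (5810 − 5620)/(1230/√16) = 0.62
df = n − 1 = 15
Two-sided p-value ≈ 0.5459
Since p ≈ 0.5459 > α = 0.1, fail to reject H0; the data do not provide sufficient evidence against H0.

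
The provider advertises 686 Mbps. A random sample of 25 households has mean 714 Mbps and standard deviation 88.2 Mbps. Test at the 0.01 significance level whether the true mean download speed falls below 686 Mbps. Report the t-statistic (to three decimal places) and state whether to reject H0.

H0: μ = 686; H1: μ < 686 (one-sample t-test, left-tailed).
t = (x̄ − μ₀)/(s/√n) = (714 − 686)/(88.2/√25) = 1.587
df = n − 1 = 24
p-value = P(T ≤ 1.587) ≈ 0.9372
Since p ≈ 0.9372 > α = 0.01, fail to reject H0; the evidence is not statistically significant.

t = 1.587; fail to reject H0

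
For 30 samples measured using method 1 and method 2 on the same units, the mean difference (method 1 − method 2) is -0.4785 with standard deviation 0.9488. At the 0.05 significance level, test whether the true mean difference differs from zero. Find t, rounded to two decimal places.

-2.76

H0: μ_d = 0; H1: μ_d ≠ 0 (paired t-test on the differences, two-sided).
t = d̄/(s_d/√n) = -0.4785/(0.9488/√30) = -2.76
df = n − 1 = 29
Two-sided p-value ≈ 0.010
Since p ≈ 0.010 < α = 0.05, reject H0; the data support H1.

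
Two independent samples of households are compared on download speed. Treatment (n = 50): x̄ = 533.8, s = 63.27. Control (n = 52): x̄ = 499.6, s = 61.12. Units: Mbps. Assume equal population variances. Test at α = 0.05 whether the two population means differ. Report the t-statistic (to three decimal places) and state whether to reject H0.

Let group 1 = treatment, group 2 = control. H0: μ_1 = μ_2; H1: μ_1 ≠ μ_2 (two-sample pooled-variance t-test, two-sided).
s_p² = [(50−1)·63.27² + (52−1)·61.12²]/(50+52−2) = 3866.7
t = (533.8 − 499.6)/√[3866.7·(1/50 + 1/52)] = 2.777
df = n₁ + n₂ − 2 = 100
Two-sided p-value ≈ 0.0066
Since p ≈ 0.0066 < α = 0.05, reject H0; the data support H1.

t = 2.777; reject H0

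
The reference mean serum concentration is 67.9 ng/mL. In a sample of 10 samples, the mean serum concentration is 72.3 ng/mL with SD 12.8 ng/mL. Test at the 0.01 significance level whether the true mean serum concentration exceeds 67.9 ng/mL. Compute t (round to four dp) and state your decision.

H0: μ = 67.9; H1: μ > 67.9 (one-sample t-test, right-tailed).
t = (x̄ − μ₀)/(s/√n) = (72.3 − 67.9)/(12.8/√10) = 1.0870
df = n − 1 = 9
p-value = P(T ≥ 1.0870) ≈ 0.1526
Since p ≈ 0.1526 > α = 0.01, fail to reject H0; the evidence is not statistically significant.

t = 1.0870; fail to reject H0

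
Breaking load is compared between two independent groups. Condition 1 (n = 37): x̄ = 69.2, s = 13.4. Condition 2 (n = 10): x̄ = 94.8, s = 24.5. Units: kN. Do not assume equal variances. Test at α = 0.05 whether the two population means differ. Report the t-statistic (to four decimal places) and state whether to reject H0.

t = -3.1783; reject H0

Let group 1 = condition 1, group 2 = condition 2. H0: μ_1 = μ_2; H1: μ_1 ≠ μ_2 (Welch's two-sample t-test, two-sided).
t = (x̄_1 − x̄_2)/√(s_1²/n_1 + s_2²/n_2) = (69.2 − 94.8)/√(13.4²/37 + 24.5²/10) = -3.1783
Welch–Satterthwaite df ≈ 10.50
Two-sided p-value ≈ 0.0093
Since p ≈ 0.0093 < α = 0.05, reject H0; the data support H1.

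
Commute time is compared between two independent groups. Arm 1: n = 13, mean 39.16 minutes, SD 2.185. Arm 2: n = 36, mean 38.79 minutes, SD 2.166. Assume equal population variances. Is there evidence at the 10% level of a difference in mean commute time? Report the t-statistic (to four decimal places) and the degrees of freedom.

t = 0.5267, df = 47

Let group 1 = arm 1, group 2 = arm 2. H0: μ_1 = μ_2; H1: μ_1 ≠ μ_2 (two-sample pooled-variance t-test, two-sided).
s_p² = [(13−1)·2.185² + (36−1)·2.166²]/(13+36−2) = 4.71266
t = (39.16 − 38.79)/√[4.71266·(1/13 + 1/36)] = 0.5267
df = n₁ + n₂ − 2 = 47
Two-sided p-value ≈ 0.601
Since p ≈ 0.601 > α = 0.1, fail to reject H0; the data do not provide sufficient evidence against H0.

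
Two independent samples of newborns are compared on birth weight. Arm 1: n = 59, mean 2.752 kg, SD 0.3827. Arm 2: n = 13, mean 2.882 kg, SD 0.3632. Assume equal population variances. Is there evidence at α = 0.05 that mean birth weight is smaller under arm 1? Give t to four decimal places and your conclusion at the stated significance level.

t = -1.1183; fail to reject H0

Let group 1 = arm 1, group 2 = arm 2. H0: μ_1 = μ_2; H1: μ_1 < μ_2 (two-sample pooled-variance t-test, left-tailed).
s_p² = [(59−1)·0.3827² + (13−1)·0.3632²]/(59+13−2) = 0.143966
t = (2.752 − 2.882)/√[0.143966·(1/59 + 1/13)] = -1.1183
df = n₁ + n₂ − 2 = 70
p-value = P(T ≤ -1.1183) ≈ 0.1336
Since p ≈ 0.1336 > α = 0.05, fail to reject H0; the evidence is not statistically significant.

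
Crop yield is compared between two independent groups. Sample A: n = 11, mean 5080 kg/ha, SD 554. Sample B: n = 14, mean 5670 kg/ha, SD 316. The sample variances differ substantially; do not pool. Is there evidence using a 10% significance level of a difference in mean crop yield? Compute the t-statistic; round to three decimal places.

-3.152

Let group 1 = sample A, group 2 = sample B. H0: μ_1 = μ_2; H1: μ_1 ≠ μ_2 (Welch's two-sample t-test, two-sided).
t = (x̄_1 − x̄_2)/√(s_1²/n_1 + s_2²/n_2) = (5080 − 5670)/√(554²/11 + 316²/14) = -3.152
Welch–Satterthwaite df ≈ 15.01
Two-sided p-value ≈ 0.0066
Since p ≈ 0.0066 < α = 0.1, reject H0; the data support H1.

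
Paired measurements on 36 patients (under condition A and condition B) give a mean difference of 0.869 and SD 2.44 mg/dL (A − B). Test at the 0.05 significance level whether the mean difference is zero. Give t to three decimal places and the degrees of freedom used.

H0: μ_d = 0; H1: μ_d ≠ 0 (paired t-test on the differences, two-sided).
t = d̄/(s_d/√n) = 0.869/(2.44/√36) = 2.137
df = n − 1 = 35
Two-sided p-value ≈ 0.040
Since p ≈ 0.040 < α = 0.05, reject H0; the evidence is statistically significant.

t = 2.137, df = 35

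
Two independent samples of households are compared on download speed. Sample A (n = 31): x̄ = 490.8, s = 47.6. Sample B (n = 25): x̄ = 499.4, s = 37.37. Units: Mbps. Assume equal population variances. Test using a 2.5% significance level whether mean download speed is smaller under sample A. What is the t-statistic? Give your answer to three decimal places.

Let group 1 = sample A, group 2 = sample B. H0: μ_1 = μ_2; H1: μ_1 < μ_2 (two-sample pooled-variance t-test, left-tailed).
s_p² = [(31−1)·47.6² + (25−1)·37.37²]/(31+25−2) = 1879.43
t = (490.8 − 499.4)/√[1879.43·(1/31 + 1/25)] = -0.738
df = n₁ + n₂ − 2 = 54
p-value = P(T ≤ -0.738) ≈ 0.2319
Since p ≈ 0.2319 > α = 0.025, fail to reject H0; the data do not provide sufficient evidence against H0.

-0.738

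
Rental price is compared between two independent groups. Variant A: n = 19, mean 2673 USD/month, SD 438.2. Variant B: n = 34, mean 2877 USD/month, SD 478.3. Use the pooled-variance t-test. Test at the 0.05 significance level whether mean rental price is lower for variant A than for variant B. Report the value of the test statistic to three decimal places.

-1.533

Let group 1 = variant A, group 2 = variant B. H0: μ_1 = μ_2; H1: μ_1 < μ_2 (two-sample pooled-variance t-test, left-tailed).
s_p² = [(19−1)·438.2² + (34−1)·478.3²]/(19+34−2) = 215800
t = (2673 − 2877)/√[215800·(1/19 + 1/34)] = -1.533
df = n₁ + n₂ − 2 = 51
p-value = P(T ≤ -1.533) ≈ 0.0657
Since p ≈ 0.0657 > α = 0.05, fail to reject H0; the evidence is not statistically significant.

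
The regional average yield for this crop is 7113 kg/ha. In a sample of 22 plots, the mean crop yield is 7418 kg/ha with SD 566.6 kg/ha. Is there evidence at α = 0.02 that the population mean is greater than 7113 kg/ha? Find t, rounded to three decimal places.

H0: μ = 7113; H1: μ > 7113 (one-sample t-test, right-tailed).
t = (x̄ − μ₀)/(s/√n) = (7418 − 7113)/(566.6/√22) = 2.525
df = n − 1 = 21
p-value = P(T ≥ 2.525) ≈ 0.010
Since p ≈ 0.010 < α = 0.02, reject H0; the evidence is statistically significant.

2.525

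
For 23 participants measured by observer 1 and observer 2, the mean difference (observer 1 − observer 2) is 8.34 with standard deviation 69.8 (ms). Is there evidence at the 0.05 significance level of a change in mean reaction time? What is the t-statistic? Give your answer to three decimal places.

0.573

H0: μ_d = 0; H1: μ_d ≠ 0 (paired t-test on the differences, two-sided).
t = d̄/(s_d/√n) = 8.34/(69.8/√23) = 0.573
df = n − 1 = 22
Two-sided p-value ≈ 0.5724
Since p ≈ 0.5724 > α = 0.05, fail to reject H0; the evidence is not statistically significant.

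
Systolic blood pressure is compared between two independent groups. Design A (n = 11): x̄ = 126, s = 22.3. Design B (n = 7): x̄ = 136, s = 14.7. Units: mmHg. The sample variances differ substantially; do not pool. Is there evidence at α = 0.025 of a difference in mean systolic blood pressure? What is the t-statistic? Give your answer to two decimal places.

Let group 1 = design A, group 2 = design B. H0: μ_1 = μ_2; H1: μ_1 ≠ μ_2 (Welch's two-sample t-test, two-sided).
t = (x̄_1 − x̄_2)/√(s_1²/n_1 + s_2²/n_2) = (126 − 136)/√(22.3²/11 + 14.7²/7) = -1.15
Welch–Satterthwaite df ≈ 15.94
Two-sided p-value ≈ 0.269
Since p ≈ 0.269 > α = 0.025, fail to reject H0; the evidence is not statistically significant.

-1.15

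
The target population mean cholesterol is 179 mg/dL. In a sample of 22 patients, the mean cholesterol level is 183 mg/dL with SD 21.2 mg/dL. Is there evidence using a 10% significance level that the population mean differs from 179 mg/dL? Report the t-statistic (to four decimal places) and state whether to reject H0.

t = 0.8850; fail to reject H0

H0: μ = 179; H1: μ ≠ 179 (one-sample t-test, two-sided).
t = (x̄ − μ₀)/(s/√n) = (183 − 179)/(21.2/√22) = 0.8850
df = n − 1 = 21
Two-sided p-value ≈ 0.386
Since p ≈ 0.386 > α = 0.1, fail to reject H0; the evidence is not statistically significant.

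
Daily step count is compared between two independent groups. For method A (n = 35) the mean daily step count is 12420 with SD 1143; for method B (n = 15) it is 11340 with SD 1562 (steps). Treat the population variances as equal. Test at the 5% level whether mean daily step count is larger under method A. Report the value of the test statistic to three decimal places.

Let group 1 = method A, group 2 = method B. H0: μ_1 = μ_2; H1: μ_1 > μ_2 (two-sample pooled-variance t-test, right-tailed).
s_p² = [(35−1)·1143² + (15−1)·1562²]/(35+15−2) = 1637020
t = (12420 − 11340)/√[1637020·(1/35 + 1/15)] = 2.735
df = n₁ + n₂ − 2 = 48
p-value = P(T ≥ 2.735) ≈ 0.0044
Since p ≈ 0.0044 < α = 0.05, reject H0; the data support H1.

2.735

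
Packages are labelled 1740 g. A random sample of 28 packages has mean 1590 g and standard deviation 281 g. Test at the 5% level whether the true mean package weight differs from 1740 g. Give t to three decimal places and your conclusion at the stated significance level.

t = -2.825; reject H0

H0: μ = 1740; H1: μ ≠ 1740 (one-sample t-test, two-sided).
t = (x̄ − μ₀)/(s/√n) = (1590 − 1740)/(281/√28) = -2.825
df = n − 1 = 27
Two-sided p-value ≈ 0.009
Since p ≈ 0.009 < α = 0.05, reject H0; the data support H1.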